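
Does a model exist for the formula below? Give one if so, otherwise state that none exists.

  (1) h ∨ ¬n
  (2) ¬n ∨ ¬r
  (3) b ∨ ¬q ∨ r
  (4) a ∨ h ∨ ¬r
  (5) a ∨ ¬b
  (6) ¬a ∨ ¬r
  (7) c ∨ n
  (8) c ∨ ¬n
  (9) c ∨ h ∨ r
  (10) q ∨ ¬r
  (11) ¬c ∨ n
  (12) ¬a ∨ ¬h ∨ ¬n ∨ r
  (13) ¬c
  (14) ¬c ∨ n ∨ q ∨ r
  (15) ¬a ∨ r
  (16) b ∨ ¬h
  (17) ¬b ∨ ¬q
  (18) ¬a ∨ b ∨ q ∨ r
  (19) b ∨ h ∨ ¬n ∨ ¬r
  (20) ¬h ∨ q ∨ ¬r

The formula is unsatisfiable.

Case c = True:
  Clause (¬c) is falsified — contradiction.
Case c = False:
  (c ∨ n) forces n = True.
  Clause (c ∨ ¬n) is falsified — contradiction.
Both cases fail, so the formula is unsatisfiable.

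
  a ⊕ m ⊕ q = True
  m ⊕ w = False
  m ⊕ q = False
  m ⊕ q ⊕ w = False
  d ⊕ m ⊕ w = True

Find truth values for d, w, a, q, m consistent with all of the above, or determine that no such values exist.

d = True, w = False, a = True, q = False, m = False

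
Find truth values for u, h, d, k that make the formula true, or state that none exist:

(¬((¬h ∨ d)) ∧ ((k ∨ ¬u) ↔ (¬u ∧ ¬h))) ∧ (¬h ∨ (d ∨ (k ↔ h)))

Case h = True: the formula simplifies to (¬d ∧ ¬((k ∨ ¬u))) ∧ (d ∨ k).
  d = True: the conjunct ¬d is False.
  d = False: simplifies to ¬((k ∨ ¬u)) ∧ k.
    k = True: the conjunct ¬((k ∨ ¬u)) becomes ¬((True ∨ ¬u)) = False.
    k = False: the conjunct k is False.
Case h = False: the conjunct ¬((¬h ∨ d)) becomes ¬((True ∨ d)) = False.
Both cases fail — unsatisfiable.

Unsatisfiable — no assignment works.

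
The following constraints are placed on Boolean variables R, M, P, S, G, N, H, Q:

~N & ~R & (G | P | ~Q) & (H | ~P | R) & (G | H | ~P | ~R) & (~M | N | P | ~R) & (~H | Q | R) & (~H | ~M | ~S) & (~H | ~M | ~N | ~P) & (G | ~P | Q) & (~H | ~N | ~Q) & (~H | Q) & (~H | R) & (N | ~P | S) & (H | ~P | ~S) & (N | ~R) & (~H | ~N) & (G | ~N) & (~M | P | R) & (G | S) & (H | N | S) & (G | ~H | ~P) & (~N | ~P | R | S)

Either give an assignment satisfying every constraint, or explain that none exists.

R=F, M=F, P=F, S=T, G=T, N=F, H=F, Q=F

Unit clause (~N) forces N = False.
Unit clause (~R) forces R = False.
In (~H | R) only ~H is left, so H = False.
In (H | N | S) only S is left, so S = True.
In (H | ~P | R) only ~P is left, so P = False.
In (~M | P | R) only ~M is left, so M = False.
Set G = True.
Set Q = False.
All clauses satisfied.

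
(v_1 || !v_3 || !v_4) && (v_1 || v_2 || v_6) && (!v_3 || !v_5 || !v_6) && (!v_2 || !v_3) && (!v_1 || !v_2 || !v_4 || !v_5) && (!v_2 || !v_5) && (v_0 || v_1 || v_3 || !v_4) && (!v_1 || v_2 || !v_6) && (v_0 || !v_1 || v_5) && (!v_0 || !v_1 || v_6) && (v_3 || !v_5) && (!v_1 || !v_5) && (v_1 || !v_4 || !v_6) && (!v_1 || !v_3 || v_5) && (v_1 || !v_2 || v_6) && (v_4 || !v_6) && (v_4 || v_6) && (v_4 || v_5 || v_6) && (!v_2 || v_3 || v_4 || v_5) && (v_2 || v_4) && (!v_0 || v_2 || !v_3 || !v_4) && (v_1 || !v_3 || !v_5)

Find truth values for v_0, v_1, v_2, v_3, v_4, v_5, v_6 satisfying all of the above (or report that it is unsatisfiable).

v_0 = True; v_1 = True; v_2 = True; v_3 = False; v_4 = True; v_5 = False; v_6 = True

Set v_0 = True.
Set v_1 = True.
  then (!v_0 || !v_1 || v_6) forces v_6 = True.
  then (!v_1 || !v_5) forces v_5 = False.
  then (!v_1 || !v_3 || v_5) forces v_3 = False.
  then (v_4 || !v_6) forces v_4 = True.
  then (!v_1 || v_2 || !v_6) forces v_2 = True.
All clauses satisfied.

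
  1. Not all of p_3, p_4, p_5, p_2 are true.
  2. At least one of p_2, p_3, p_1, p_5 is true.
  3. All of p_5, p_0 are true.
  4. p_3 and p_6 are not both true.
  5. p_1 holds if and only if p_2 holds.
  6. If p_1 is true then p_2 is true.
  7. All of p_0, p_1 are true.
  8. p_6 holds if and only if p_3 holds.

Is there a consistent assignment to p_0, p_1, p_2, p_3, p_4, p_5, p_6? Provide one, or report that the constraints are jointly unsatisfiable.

p_0=T; p_1=T; p_2=T; p_3=F; p_4=F; p_5=T; p_6=F

  (1) {p_3, p_4, p_5, p_2}: 2/4 true — not all ✓
  (2) {p_2, p_3, p_1, p_5}: 3 true — at least one ✓
  (3) {p_5, p_0}: all 2 true ✓
  (4) p_3=F, p_6=F — not both ✓
  (5) p_1=T, p_2=T — same ✓
  (6) p_1=T ⇒ p_2: T ✓
  (7) {p_0, p_1}: all 2 true ✓
  (8) p_6=F, p_3=F — same ✓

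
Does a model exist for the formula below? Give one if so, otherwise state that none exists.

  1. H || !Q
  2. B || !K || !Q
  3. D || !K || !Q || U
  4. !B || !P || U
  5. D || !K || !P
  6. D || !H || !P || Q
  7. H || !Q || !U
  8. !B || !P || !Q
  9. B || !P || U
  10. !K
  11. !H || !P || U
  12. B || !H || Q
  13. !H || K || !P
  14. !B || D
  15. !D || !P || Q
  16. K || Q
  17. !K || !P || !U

Unit clause (!K) forces K = False.
In (K || Q) only Q is left, so Q = True.
In (H || !Q) only H is left, so H = True.
In (!H || K || !P) only !P is left, so P = False.
Set U = False.
Set B = False.
Set D = False.
All clauses satisfied.

U=F, B=F, K=F, H=T, P=F, D=F, Q=T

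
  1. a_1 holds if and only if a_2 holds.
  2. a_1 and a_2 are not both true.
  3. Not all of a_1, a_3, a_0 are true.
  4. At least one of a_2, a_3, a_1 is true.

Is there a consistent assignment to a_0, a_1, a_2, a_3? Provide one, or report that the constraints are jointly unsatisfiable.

a_0: False, a_1: False, a_2: False, a_3: True

  (1) a_1=F, a_2=F — same ✓
  (2) a_1=F, a_2=F — not both ✓
  (3) {a_1, a_3, a_0}: 1/3 true — not all ✓
  (4) {a_2, a_3, a_1}: 1 true — at least one ✓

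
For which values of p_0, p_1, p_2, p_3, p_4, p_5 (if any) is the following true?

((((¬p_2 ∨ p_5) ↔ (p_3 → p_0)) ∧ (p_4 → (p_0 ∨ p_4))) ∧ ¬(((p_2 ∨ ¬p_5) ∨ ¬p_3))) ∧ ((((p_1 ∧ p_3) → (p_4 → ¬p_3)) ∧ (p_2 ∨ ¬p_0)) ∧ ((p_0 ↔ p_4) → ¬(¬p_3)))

Case p_3 = True: the formula simplifies to ((((¬p_2 ∨ p_5) ↔ p_0) ∧ (p_4 → (p_0 ∨ p_4))) ∧ ¬((p_2 ∨ ¬p_5))) ∧ ((p_1 → ¬p_4) ∧ (p_2 ∨ ¬p_0)).
  p_2 = True: the conjunct ¬((p_2 ∨ ¬p_5)) becomes ¬((True ∨ ¬p_5)) = False.
  p_2 = False: simplifies to ((p_0 ∧ (p_4 → (p_0 ∨ p_4))) ∧ ¬(¬p_5)) ∧ ((p_1 → ¬p_4) ∧ ¬p_0).
    p_0 = True: the conjunct ¬p_0 is False.
    p_0 = False: the conjunct p_0 is False.
Case p_3 = False: the conjunct ¬(((p_2 ∨ ¬p_5) ∨ ¬p_3)) becomes ¬(((p_2 ∨ ¬p_5) ∨ True)) = False.
Both cases fail — unsatisfiable.

The formula is unsatisfiable.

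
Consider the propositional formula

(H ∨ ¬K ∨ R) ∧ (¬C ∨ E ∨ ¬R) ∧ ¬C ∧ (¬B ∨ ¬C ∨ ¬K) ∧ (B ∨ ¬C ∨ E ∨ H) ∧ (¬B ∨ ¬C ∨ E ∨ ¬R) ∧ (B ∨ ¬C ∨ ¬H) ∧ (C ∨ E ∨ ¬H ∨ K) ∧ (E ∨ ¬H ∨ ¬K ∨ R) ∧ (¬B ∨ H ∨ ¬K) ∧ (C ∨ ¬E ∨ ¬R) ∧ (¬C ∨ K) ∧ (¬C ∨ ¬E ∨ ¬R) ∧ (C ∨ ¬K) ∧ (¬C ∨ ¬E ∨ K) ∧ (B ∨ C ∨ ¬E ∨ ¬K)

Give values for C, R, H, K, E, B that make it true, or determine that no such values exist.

C: False, R: False, H: False, K: False, E: False, B: True

Unit clause (¬C) forces C = False.
In (C ∨ ¬K) only ¬K is left, so K = False.
Set R = False.
Set H = False.
Set E = False.
Set B = True.
All clauses satisfied.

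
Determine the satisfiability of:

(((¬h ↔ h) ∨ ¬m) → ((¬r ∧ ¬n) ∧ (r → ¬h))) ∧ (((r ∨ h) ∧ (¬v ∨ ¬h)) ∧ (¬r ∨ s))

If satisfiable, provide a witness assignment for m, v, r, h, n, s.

m = True, v = False, r = False, h = True, n = False, s = False

  ((¬h ↔ h) ∨ ¬m) → ((¬r ∧ ¬n) ∧ (r → ¬h)) = True
    (¬h ↔ h) ∨ ¬m = False
      ¬h ↔ h = False
        ¬h = False
      ¬m = False
    (¬r ∧ ¬n) ∧ (r → ¬h) = True
      ¬r ∧ ¬n = True
        ¬r = True
        ¬n = True
      r → ¬h = True
        ¬h = False
  ((r ∨ h) ∧ (¬v ∨ ¬h)) ∧ (¬r ∨ s) = True
    (r ∨ h) ∧ (¬v ∨ ¬h) = True
      r ∨ h = True
      ¬v ∨ ¬h = True
        ¬v = True
        ¬h = False
    ¬r ∨ s = True
      ¬r = True
Both conjuncts True, so the formula holds.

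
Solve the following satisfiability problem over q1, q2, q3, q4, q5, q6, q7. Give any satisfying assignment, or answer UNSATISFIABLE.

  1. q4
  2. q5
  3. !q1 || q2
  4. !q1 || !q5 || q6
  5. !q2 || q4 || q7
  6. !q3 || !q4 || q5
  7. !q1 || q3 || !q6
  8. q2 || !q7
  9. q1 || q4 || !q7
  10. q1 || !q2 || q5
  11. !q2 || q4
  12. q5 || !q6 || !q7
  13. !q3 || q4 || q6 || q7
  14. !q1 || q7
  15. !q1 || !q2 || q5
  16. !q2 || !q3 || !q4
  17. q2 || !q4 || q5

Unit clause (q4) forces q4 = True.
Unit clause (q5) forces q5 = True.
Try q1 = True:
  (!q1 || q2) forces q2 = True.
  (!q1 || !q5 || q6) forces q6 = True.
  (!q1 || q3 || !q6) forces q3 = True.
  clause (!q2 || !q3 || !q4) is falsified — backtrack.
So q1 = False.
Set q2 = False.
  then (q2 || !q7) forces q7 = False.
Set q3 = True.
Set q6 = False.
All clauses satisfied.

q1 = False; q2 = False; q3 = True; q4 = True; q5 = True; q6 = False; q7 = False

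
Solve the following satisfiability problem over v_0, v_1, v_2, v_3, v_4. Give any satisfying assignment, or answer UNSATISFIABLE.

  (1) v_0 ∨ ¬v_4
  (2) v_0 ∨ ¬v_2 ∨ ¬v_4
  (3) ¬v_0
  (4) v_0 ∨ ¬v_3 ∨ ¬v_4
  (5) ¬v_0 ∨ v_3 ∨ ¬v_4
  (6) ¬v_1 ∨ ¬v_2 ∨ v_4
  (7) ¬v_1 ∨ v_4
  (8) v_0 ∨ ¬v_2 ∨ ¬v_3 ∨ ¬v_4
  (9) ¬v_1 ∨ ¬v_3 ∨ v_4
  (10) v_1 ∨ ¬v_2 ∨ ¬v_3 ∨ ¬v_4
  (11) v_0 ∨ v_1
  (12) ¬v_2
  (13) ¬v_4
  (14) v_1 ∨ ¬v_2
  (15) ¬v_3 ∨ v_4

The formula is unsatisfiable.

Case v_0 = True:
  Clause (¬v_0) is falsified — contradiction.
Case v_0 = False:
  (v_0 ∨ ¬v_4) forces v_4 = False.
  (¬v_1 ∨ v_4) forces v_1 = False.
  Clause (v_0 ∨ v_1) is falsified — contradiction.
Both cases fail, so the formula is unsatisfiable.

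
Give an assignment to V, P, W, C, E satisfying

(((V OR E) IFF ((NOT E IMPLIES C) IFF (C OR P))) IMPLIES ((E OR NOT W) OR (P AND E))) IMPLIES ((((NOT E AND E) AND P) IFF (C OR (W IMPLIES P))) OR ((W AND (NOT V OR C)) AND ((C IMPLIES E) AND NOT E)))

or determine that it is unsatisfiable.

V: False; P: True; W: True; C: False; E: False

  (((V OR E) IFF ((NOT E IMPLIES C) IFF (C OR P))) IMPLIES ((E OR NOT W) OR (P AND E))) IMPLIES ((((NOT E AND E) AND P) IFF (C OR (W IMPLIES P))) OR ((W AND (NOT V OR C)) AND ((C IMPLIES E) AND NOT E))) = True
    ((V OR E) IFF ((NOT E IMPLIES C) IFF (C OR P))) IMPLIES ((E OR NOT W) OR (P AND E)) = False
      (V OR E) IFF ((NOT E IMPLIES C) IFF (C OR P)) = True
        V OR E = False
        (NOT E IMPLIES C) IFF (C OR P) = False
          NOT E IMPLIES C = False
            NOT E = True
          C OR P = True
      (E OR NOT W) OR (P AND E) = False
        E OR NOT W = False
          NOT W = False
        P AND E = False
    (((NOT E AND E) AND P) IFF (C OR (W IMPLIES P))) OR ((W AND (NOT V OR C)) AND ((C IMPLIES E) AND NOT E)) = True
      ((NOT E AND E) AND P) IFF (C OR (W IMPLIES P)) = False
        (NOT E AND E) AND P = False
          NOT E AND E = False
            NOT E = True
        C OR (W IMPLIES P) = True
          W IMPLIES P = True
      (W AND (NOT V OR C)) AND ((C IMPLIES E) AND NOT E) = True
        W AND (NOT V OR C) = True
          NOT V OR C = True
            NOT V = True
        (C IMPLIES E) AND NOT E = True
          C IMPLIES E = True
          NOT E = True
The formula evaluates to True.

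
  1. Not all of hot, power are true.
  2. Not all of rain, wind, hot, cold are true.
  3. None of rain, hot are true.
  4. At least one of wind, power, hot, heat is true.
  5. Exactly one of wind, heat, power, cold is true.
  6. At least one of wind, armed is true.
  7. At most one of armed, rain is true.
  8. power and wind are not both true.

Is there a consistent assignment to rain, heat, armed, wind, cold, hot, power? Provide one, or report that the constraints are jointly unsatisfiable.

rain = False, heat = False, armed = True, wind = False, cold = False, hot = False, power = True

  (1) {hot, power}: 1/2 true — not all ✓
  (2) {rain, wind, hot, cold}: 0/4 true — not all ✓
  (3) {rain, hot}: 0 true — none ✓
  (4) {wind, power, hot, heat}: 1 true — at least one ✓
  (5) {wind, heat, power, cold}: 1 true — exactly one ✓
  (6) {wind, armed}: 1 true — at least one ✓
  (7) {armed, rain}: 1 true — at most one ✓
  (8) power=T, wind=F — not both ✓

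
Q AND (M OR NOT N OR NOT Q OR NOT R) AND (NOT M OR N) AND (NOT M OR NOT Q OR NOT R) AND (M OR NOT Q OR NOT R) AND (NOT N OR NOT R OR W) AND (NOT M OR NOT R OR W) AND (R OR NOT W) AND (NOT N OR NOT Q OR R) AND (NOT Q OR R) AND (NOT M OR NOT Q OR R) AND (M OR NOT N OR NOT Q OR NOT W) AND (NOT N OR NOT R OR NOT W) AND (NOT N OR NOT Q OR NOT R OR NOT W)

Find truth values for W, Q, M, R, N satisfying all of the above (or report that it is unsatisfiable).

Case Q = True:
  (NOT Q OR R) forces R = True.
  (NOT M OR NOT Q OR NOT R) forces M = False.
  Clause (M OR NOT Q OR NOT R) is falsified — contradiction.
Case Q = False:
  Clause (Q) is falsified — contradiction.
Both cases fail, so the formula is unsatisfiable.

Unsatisfiable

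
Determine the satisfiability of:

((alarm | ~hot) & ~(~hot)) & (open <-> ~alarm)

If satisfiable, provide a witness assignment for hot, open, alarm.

hot = True, open = False, alarm = True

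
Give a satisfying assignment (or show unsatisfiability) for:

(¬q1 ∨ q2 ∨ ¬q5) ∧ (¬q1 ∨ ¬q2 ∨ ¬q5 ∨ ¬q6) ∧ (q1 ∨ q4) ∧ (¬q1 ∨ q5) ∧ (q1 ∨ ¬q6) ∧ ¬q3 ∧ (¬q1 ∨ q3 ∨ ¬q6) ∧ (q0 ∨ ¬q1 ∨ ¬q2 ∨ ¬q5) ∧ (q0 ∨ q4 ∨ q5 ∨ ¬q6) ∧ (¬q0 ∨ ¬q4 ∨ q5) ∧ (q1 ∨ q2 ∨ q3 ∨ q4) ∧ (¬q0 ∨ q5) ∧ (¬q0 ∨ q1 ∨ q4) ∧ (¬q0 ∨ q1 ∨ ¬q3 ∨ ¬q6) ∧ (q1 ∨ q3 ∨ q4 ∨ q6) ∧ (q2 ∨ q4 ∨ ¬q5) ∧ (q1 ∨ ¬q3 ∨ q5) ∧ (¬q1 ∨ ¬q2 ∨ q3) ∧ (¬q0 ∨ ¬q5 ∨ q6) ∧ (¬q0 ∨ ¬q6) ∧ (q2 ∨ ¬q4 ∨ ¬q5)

q0: False; q1: False; q2: False; q3: False; q4: True; q5: False; q6: False

Unit clause (¬q3) forces q3 = False.
Try q0 = True:
  (¬q0 ∨ q5) forces q5 = True.
  (¬q0 ∨ ¬q5 ∨ q6) forces q6 = True.
  clause (¬q0 ∨ ¬q6) is falsified — backtrack.
So q0 = False.
Set q1 = False.
  then (q1 ∨ q4) forces q4 = True.
  then (q1 ∨ ¬q6) forces q6 = False.
Set q2 = False.
  then (q2 ∨ ¬q4 ∨ ¬q5) forces q5 = False.
All clauses satisfied.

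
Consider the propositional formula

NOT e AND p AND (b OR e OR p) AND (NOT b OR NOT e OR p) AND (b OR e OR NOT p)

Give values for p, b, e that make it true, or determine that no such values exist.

p = True; b = True; e = False

Unit clause (NOT e) forces e = False.
Unit clause (p) forces p = True.
In (b OR e OR NOT p) only b is left, so b = True.
Check each clause:
  (NOT e): NOT e holds.
  (p): p holds.
  (b OR e OR p): b holds.
  (NOT b OR NOT e OR p): NOT e holds.
  (b OR e OR NOT p): b holds.
All clauses satisfied.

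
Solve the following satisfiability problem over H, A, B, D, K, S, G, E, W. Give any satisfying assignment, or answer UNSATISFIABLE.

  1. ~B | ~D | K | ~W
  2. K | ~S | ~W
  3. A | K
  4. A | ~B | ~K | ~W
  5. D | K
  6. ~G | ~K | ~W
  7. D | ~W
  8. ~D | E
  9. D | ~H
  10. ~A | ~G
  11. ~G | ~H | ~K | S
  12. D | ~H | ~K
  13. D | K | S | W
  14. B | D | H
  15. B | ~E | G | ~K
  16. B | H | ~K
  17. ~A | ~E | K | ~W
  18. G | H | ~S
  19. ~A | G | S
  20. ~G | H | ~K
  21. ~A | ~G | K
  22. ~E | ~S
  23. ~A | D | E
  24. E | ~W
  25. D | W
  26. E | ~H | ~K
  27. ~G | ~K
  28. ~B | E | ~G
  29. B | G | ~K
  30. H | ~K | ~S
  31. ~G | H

Set H = False.
  then (~G | H) forces G = False.
  then (G | H | ~S) forces S = False.
  then (~A | G | S) forces A = False.
  then (A | K) forces K = True.
  then (B | H | ~K) forces B = True.
  then (A | ~B | ~K | ~W) forces W = False.
  then (D | W) forces D = True.
  then (~D | E) forces E = True.
All clauses satisfied.

H = False, A = False, B = True, D = True, K = True, S = False, G = False, E = True, W = False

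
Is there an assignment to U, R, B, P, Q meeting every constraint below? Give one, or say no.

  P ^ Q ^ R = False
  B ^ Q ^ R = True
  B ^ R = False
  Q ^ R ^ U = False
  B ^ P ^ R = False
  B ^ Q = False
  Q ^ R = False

U = False, R = True, B = True, P = False, Q = True

P ^ Q ^ R = F ^ T ^ T = False ✓
B ^ Q ^ R = T ^ T ^ T = True ✓
B ^ R = T ^ T = False ✓
Q ^ R ^ U = T ^ T ^ F = False ✓
B ^ P ^ R = T ^ F ^ T = False ✓
B ^ Q = T ^ T = False ✓
Q ^ R = T ^ T = False ✓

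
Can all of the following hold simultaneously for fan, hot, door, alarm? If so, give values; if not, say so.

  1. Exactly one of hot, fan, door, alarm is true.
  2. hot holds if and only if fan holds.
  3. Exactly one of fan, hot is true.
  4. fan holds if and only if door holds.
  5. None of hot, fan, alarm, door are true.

Case fan = True:
  Constraint (5) is violated (fan=T) — contradiction.
Case fan = False:
  (2) with fan=F forces hot = False.
  Constraint (3) is violated (fan=F, hot=F) — contradiction.
Both cases fail — unsatisfiable.

No satisfying assignment exists.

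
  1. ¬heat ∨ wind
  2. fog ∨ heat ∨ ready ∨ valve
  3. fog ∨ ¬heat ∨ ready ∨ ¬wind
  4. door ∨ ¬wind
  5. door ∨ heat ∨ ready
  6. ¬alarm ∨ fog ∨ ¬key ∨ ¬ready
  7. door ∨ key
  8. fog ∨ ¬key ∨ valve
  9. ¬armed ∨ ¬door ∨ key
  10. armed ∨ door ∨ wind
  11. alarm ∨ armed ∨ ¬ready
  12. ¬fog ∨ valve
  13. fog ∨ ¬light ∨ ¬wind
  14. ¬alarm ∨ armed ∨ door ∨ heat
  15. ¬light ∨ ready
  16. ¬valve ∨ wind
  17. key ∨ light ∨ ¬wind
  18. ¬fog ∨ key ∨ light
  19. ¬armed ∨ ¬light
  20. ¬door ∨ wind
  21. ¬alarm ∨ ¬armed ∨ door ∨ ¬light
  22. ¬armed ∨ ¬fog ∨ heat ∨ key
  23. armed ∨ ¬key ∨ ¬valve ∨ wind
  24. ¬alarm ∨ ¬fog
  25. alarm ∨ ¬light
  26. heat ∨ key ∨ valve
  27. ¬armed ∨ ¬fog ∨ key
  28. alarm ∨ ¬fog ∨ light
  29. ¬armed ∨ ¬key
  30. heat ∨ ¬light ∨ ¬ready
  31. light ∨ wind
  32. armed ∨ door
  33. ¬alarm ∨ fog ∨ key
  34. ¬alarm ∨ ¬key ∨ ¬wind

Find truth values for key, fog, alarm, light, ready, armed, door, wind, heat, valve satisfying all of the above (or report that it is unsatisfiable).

Set key = True.
  then (¬armed ∨ ¬key) forces armed = False.
  then (armed ∨ door) forces door = True.
  then (¬door ∨ wind) forces wind = True.
  then (¬alarm ∨ ¬key ∨ ¬wind) forces alarm = False.
  then (alarm ∨ armed ∨ ¬ready) forces ready = False.
  then (¬light ∨ ready) forces light = False.
  then (alarm ∨ ¬fog ∨ light) forces fog = False.
  then (fog ∨ ¬heat ∨ ready ∨ ¬wind) forces heat = False.
  then (fog ∨ ¬key ∨ valve) forces valve = True.
All clauses satisfied.

key=T, fog=F, alarm=F, light=F, ready=F, armed=F, door=T, wind=T, heat=F, valve=T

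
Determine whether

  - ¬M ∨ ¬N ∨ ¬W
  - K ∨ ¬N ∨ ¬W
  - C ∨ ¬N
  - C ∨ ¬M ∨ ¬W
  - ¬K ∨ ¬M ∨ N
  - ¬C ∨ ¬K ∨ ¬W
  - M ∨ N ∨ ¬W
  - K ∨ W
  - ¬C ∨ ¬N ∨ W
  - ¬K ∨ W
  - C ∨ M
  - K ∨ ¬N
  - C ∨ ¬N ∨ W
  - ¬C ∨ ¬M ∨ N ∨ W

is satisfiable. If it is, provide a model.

Set W = True.
Set N = False.
  then (M ∨ N ∨ ¬W) forces M = True.
  then (C ∨ ¬M ∨ ¬W) forces C = True.
  then (¬K ∨ ¬M ∨ N) forces K = False.
All clauses satisfied.

W = True, N = False, C = True, M = True, K = False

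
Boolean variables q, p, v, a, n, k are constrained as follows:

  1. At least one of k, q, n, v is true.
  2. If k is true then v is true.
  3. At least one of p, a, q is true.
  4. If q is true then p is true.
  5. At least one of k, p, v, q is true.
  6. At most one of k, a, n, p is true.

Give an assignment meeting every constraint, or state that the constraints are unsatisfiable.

q = False, p = False, v = True, a = True, n = False, k = False

  (1) {k, q, n, v}: 1 true — at least one ✓
  (2) k=F ⇒ v: vacuous ✓
  (3) {p, a, q}: 1 true — at least one ✓
  (4) q=F ⇒ p: vacuous ✓
  (5) {k, p, v, q}: 1 true — at least one ✓
  (6) {k, a, n, p}: 1 true — at most one ✓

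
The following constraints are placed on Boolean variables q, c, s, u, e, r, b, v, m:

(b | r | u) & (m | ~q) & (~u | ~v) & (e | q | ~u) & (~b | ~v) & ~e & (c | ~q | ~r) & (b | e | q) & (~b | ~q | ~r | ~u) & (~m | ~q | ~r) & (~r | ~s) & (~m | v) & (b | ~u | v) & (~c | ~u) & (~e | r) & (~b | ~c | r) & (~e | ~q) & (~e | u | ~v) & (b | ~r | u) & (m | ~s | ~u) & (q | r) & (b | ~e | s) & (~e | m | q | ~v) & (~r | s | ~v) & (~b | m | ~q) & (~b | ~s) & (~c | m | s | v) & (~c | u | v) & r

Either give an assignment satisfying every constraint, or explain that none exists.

Unit clause (~e) forces e = False.
Unit clause (r) forces r = True.
In (~r | ~s) only ~s is left, so s = False.
In (~r | s | ~v) only ~v is left, so v = False.
In (~m | v) only ~m is left, so m = False.
In (~c | m | s | v) only ~c is left, so c = False.
In (m | ~q) only ~q is left, so q = False.
In (e | q | ~u) only ~u is left, so u = False.
In (b | e | q) only b is left, so b = True.
All clauses satisfied.

q = False, c = False, s = False, u = False, e = False, r = True, b = True, v = False, m = False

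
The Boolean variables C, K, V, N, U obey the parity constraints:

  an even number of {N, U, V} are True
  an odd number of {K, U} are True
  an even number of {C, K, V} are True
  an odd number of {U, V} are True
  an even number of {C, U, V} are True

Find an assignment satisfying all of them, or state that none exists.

The formula is unsatisfiable.

Adding constraints 2, 3, 5 mod 2: every variable appears an even number of times on the left, so the left side is 0.
But the right sides sum to 1 (mod 2). 0 ≠ 1 — the system is inconsistent.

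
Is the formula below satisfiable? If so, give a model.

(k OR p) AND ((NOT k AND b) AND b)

p = True, k = False, b = True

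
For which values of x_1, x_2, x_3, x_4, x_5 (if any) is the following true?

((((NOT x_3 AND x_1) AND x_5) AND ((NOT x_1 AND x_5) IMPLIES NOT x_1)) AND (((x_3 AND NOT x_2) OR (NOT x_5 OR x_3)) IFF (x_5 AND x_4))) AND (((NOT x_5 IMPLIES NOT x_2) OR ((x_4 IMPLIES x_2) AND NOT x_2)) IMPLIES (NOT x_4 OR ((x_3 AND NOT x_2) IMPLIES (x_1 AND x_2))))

x_1: True, x_2: True, x_3: False, x_4: False, x_5: True

  (((NOT x_3 AND x_1) AND x_5) AND ((NOT x_1 AND x_5) IMPLIES NOT x_1)) AND (((x_3 AND NOT x_2) OR (NOT x_5 OR x_3)) IFF (x_5 AND x_4)) = True
    ((NOT x_3 AND x_1) AND x_5) AND ((NOT x_1 AND x_5) IMPLIES NOT x_1) = True
      (NOT x_3 AND x_1) AND x_5 = True
        NOT x_3 AND x_1 = True
          NOT x_3 = True
      (NOT x_1 AND x_5) IMPLIES NOT x_1 = True
        NOT x_1 AND x_5 = False
          NOT x_1 = False
        NOT x_1 = False
    ((x_3 AND NOT x_2) OR (NOT x_5 OR x_3)) IFF (x_5 AND x_4) = True
      (x_3 AND NOT x_2) OR (NOT x_5 OR x_3) = False
        x_3 AND NOT x_2 = False
          NOT x_2 = False
        NOT x_5 OR x_3 = False
          NOT x_5 = False
      x_5 AND x_4 = False
  ((NOT x_5 IMPLIES NOT x_2) OR ((x_4 IMPLIES x_2) AND NOT x_2)) IMPLIES (NOT x_4 OR ((x_3 AND NOT x_2) IMPLIES (x_1 AND x_2))) = True
    (NOT x_5 IMPLIES NOT x_2) OR ((x_4 IMPLIES x_2) AND NOT x_2) = True
      NOT x_5 IMPLIES NOT x_2 = True
        NOT x_5 = False
        NOT x_2 = False
      (x_4 IMPLIES x_2) AND NOT x_2 = False
        x_4 IMPLIES x_2 = True
        NOT x_2 = False
    NOT x_4 OR ((x_3 AND NOT x_2) IMPLIES (x_1 AND x_2)) = True
      NOT x_4 = True
      (x_3 AND NOT x_2) IMPLIES (x_1 AND x_2) = True
        x_3 AND NOT x_2 = False
          NOT x_2 = False
        x_1 AND x_2 = True
Both conjuncts True, so the formula holds.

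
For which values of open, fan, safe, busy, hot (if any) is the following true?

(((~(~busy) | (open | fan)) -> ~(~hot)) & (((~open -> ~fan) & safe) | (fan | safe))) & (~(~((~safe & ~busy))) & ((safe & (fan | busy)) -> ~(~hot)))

open=T, fan=T, safe=F, busy=F, hot=T

  ((~(~busy) | (open | fan)) -> ~(~hot)) & (((~open -> ~fan) & safe) | (fan | safe)) = True
    (~(~busy) | (open | fan)) -> ~(~hot) = True
      ~(~busy) | (open | fan) = True
        ~(~busy) = False
          ~busy = True
        open | fan = True
      ~(~hot) = True
        ~hot = False
    ((~open -> ~fan) & safe) | (fan | safe) = True
      (~open -> ~fan) & safe = False
        ~open -> ~fan = True
          ~open = False
          ~fan = False
      fan | safe = True
  ~(~((~safe & ~busy))) & ((safe & (fan | busy)) -> ~(~hot)) = True
    ~(~((~safe & ~busy))) = True
      ~((~safe & ~busy)) = False
        ~safe & ~busy = True
          ~safe = True
          ~busy = True
    (safe & (fan | busy)) -> ~(~hot) = True
      safe & (fan | busy) = False
        fan | busy = True
      ~(~hot) = True
        ~hot = False
Both conjuncts True, so the formula holds.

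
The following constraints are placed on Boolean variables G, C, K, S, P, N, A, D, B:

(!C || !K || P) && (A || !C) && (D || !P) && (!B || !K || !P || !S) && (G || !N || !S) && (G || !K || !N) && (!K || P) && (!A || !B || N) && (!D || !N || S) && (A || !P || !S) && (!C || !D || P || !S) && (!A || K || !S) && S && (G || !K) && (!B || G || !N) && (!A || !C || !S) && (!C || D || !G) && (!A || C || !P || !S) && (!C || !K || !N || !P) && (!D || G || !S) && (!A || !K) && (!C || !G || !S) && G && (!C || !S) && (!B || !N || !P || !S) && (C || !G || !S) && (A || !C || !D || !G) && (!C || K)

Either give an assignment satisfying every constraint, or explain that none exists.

UNSATISFIABLE

Case G = True:
  (S) forces S = True.
  (!C || !G || !S) forces C = False.
  Clause (C || !G || !S) is falsified — contradiction.
Case G = False:
  Clause (G) is falsified — contradiction.
Both cases fail, so the formula is unsatisfiable.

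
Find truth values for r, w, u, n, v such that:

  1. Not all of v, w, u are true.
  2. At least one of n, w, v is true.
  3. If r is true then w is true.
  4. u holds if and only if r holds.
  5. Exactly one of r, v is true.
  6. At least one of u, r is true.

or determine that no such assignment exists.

r=T, w=T, u=T, n=F, v=F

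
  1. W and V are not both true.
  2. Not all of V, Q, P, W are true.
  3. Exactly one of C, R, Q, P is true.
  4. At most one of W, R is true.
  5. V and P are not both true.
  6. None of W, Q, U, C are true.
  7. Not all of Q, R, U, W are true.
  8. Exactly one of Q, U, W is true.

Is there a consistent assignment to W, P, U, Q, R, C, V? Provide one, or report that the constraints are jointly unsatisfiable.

Case W = True:
  Constraint (6) is violated (W=T) — contradiction.
Case W = False:
  (6) forces Q = False.
  (6) forces U = False.
  Constraint (8) is violated (Q=F, U=F, W=F) — contradiction.
Both cases fail — unsatisfiable.

UNSATISFIABLE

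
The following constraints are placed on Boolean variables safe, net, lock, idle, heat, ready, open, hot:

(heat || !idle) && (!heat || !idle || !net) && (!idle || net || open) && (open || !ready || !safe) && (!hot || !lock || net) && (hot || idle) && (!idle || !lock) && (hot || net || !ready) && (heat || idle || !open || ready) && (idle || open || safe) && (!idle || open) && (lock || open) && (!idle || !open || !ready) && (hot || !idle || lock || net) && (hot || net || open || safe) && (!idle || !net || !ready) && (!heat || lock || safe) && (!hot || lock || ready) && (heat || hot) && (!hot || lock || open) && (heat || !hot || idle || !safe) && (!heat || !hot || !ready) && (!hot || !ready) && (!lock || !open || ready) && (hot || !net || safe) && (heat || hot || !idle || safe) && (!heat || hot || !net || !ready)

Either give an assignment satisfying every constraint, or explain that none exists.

safe = True, net = True, lock = True, idle = False, heat = True, ready = False, open = False, hot = True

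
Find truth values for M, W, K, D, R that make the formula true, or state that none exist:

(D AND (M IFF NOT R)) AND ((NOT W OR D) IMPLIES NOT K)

M = False, W = False, K = False, D = True, R = True

  D AND (M IFF NOT R) = True
    M IFF NOT R = True
      NOT R = False
  (NOT W OR D) IMPLIES NOT K = True
    NOT W OR D = True
      NOT W = True
    NOT K = True
Both conjuncts True, so the formula holds.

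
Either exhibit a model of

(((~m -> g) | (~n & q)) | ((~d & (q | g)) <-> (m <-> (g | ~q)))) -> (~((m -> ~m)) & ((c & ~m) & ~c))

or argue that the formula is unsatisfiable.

d: True; c: True; q: True; g: False; m: False; n: True

  (((~m -> g) | (~n & q)) | ((~d & (q | g)) <-> (m <-> (g | ~q)))) -> (~((m -> ~m)) & ((c & ~m) & ~c)) = True
    ((~m -> g) | (~n & q)) | ((~d & (q | g)) <-> (m <-> (g | ~q))) = False
      (~m -> g) | (~n & q) = False
        ~m -> g = False
          ~m = True
        ~n & q = False
          ~n = False
      (~d & (q | g)) <-> (m <-> (g | ~q)) = False
        ~d & (q | g) = False
          ~d = False
          q | g = True
        m <-> (g | ~q) = True
          g | ~q = False
            ~q = False
    ~((m -> ~m)) & ((c & ~m) & ~c) = False
      ~((m -> ~m)) = False
        m -> ~m = True
          ~m = True
      (c & ~m) & ~c = False
        c & ~m = True
          ~m = True
        ~c = False
The formula evaluates to True.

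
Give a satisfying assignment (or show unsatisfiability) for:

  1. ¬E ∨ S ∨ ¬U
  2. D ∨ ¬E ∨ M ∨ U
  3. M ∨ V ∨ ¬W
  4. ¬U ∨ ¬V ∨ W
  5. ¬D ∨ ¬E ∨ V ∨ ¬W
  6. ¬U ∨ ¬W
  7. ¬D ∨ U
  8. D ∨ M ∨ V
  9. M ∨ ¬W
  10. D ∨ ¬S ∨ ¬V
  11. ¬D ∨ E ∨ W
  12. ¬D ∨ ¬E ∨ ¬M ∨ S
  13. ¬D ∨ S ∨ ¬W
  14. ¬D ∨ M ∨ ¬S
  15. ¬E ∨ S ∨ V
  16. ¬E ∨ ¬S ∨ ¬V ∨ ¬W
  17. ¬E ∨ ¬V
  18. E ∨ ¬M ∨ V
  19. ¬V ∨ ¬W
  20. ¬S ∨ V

Set U = False.
  then (¬D ∨ U) forces D = False.
Set W = False.
Try S = True:
  (D ∨ ¬S ∨ ¬V) forces V = False.
  clause (¬S ∨ V) is falsified — backtrack.
So S = False.
Set M = False.
  then (D ∨ ¬E ∨ M ∨ U) forces E = False.
  then (D ∨ M ∨ V) forces V = True.
All clauses satisfied.

U=F; W=F; S=F; M=F; D=F; V=T; E=F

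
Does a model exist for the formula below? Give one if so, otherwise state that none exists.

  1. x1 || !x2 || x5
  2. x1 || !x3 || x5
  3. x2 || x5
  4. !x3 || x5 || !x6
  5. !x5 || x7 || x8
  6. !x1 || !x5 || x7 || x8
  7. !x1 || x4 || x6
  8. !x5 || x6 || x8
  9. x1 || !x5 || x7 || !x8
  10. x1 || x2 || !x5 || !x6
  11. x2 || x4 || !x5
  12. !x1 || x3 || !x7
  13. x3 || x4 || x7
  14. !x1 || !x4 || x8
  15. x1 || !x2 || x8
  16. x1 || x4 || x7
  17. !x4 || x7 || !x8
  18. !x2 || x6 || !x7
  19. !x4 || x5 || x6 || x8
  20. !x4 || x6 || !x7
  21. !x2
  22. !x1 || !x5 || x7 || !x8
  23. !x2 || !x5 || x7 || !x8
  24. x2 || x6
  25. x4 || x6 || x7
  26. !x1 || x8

Unit clause (!x2) forces x2 = False.
In (x2 || x6) only x6 is left, so x6 = True.
In (x2 || x5) only x5 is left, so x5 = True.
In (x1 || x2 || !x5 || !x6) only x1 is left, so x1 = True.
In (x2 || x4 || !x5) only x4 is left, so x4 = True.
In (!x1 || !x4 || x8) only x8 is left, so x8 = True.
In (!x4 || x7 || !x8) only x7 is left, so x7 = True.
In (!x1 || x3 || !x7) only x3 is left, so x3 = True.
All clauses satisfied.

x1 = True, x2 = False, x3 = True, x4 = True, x5 = True, x6 = True, x7 = True, x8 = True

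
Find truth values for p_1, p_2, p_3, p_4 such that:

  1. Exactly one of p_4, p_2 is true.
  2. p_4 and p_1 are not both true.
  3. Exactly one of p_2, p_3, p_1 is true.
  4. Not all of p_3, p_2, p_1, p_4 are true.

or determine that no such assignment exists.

p_1: False; p_2: False; p_3: True; p_4: True

  (1) {p_4, p_2}: 1 true — exactly one ✓
  (2) p_4=T, p_1=F — not both ✓
  (3) {p_2, p_3, p_1}: 1 true — exactly one ✓
  (4) {p_3, p_2, p_1, p_4}: 2/4 true — not all ✓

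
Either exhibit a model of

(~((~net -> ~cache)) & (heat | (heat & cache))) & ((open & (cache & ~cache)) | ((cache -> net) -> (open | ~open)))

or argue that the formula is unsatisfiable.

net=F, heat=T, cache=T, open=F

  ~((~net -> ~cache)) & (heat | (heat & cache)) = True
    ~((~net -> ~cache)) = True
      ~net -> ~cache = False
        ~net = True
        ~cache = False
    heat | (heat & cache) = True
      heat & cache = True
  (open & (cache & ~cache)) | ((cache -> net) -> (open | ~open)) = True
    open & (cache & ~cache) = False
      cache & ~cache = False
        ~cache = False
    (cache -> net) -> (open | ~open) = True
      cache -> net = False
      open | ~open = True
        ~open = True
Both conjuncts True, so the formula holds.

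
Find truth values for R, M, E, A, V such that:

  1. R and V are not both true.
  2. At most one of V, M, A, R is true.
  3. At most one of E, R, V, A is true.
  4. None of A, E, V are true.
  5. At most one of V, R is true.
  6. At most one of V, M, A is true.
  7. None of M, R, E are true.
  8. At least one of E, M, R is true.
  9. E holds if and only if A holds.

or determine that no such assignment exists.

Unsatisfiable — no assignment works.

Case R = True:
  Constraint (7) is violated (R=T) — contradiction.
Case R = False:
  (4) forces A = False.
  (4) forces E = False.
  (4) forces V = False.
  (7) forces M = False.
  Constraint (8) is violated (E=F, M=F, R=F) — contradiction.
Both cases fail — unsatisfiable.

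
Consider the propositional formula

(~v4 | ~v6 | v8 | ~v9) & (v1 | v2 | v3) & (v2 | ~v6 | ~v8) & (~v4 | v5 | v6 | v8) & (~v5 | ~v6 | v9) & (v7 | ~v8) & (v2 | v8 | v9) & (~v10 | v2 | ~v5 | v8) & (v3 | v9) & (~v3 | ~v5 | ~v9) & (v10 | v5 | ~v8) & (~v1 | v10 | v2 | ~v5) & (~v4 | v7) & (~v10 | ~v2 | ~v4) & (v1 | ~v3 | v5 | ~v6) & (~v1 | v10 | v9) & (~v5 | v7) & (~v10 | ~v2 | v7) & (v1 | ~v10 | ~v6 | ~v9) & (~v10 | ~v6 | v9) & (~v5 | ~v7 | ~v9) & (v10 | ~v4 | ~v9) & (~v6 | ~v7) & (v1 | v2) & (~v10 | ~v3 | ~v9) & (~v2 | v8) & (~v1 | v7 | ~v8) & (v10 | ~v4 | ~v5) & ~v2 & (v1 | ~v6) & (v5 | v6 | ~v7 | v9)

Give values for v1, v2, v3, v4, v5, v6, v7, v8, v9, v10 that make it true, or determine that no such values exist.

v1 = True; v2 = False; v3 = False; v4 = False; v5 = False; v6 = False; v7 = True; v8 = False; v9 = True; v10 = False

Unit clause (~v2) forces v2 = False.
In (v1 | v2) only v1 is left, so v1 = True.
Set v3 = False.
  then (v3 | v9) forces v9 = True.
Set v4 = False.
Try v5 = True:
  (~v1 | v10 | v2 | ~v5) forces v10 = True.
  (~v10 | v2 | ~v5 | v8) forces v8 = True.
  (v2 | ~v6 | ~v8) forces v6 = False.
  (v7 | ~v8) forces v7 = True.
  clause (~v5 | ~v7 | ~v9) is falsified — backtrack.
So v5 = False.
Set v6 = False.
Set v7 = True.
Set v8 = False.
Set v10 = False.
All clauses satisfied.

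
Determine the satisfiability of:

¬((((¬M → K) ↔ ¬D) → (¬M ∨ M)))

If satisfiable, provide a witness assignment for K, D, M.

UNSATISFIABLE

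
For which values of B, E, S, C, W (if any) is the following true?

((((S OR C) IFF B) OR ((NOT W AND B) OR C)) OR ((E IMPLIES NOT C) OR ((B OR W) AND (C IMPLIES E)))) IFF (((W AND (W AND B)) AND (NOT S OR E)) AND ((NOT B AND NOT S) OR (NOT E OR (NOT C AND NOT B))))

B: True; E: False; S: False; C: True; W: True

  ((((S OR C) IFF B) OR ((NOT W AND B) OR C)) OR ((E IMPLIES NOT C) OR ((B OR W) AND (C IMPLIES E)))) IFF (((W AND (W AND B)) AND (NOT S OR E)) AND ((NOT B AND NOT S) OR (NOT E OR (NOT C AND NOT B)))) = True
    (((S OR C) IFF B) OR ((NOT W AND B) OR C)) OR ((E IMPLIES NOT C) OR ((B OR W) AND (C IMPLIES E))) = True
      ((S OR C) IFF B) OR ((NOT W AND B) OR C) = True
        (S OR C) IFF B = True
          S OR C = True
        (NOT W AND B) OR C = True
          NOT W AND B = False
            NOT W = False
      (E IMPLIES NOT C) OR ((B OR W) AND (C IMPLIES E)) = True
        E IMPLIES NOT C = True
          NOT C = False
        (B OR W) AND (C IMPLIES E) = False
          B OR W = True
          C IMPLIES E = False
    ((W AND (W AND B)) AND (NOT S OR E)) AND ((NOT B AND NOT S) OR (NOT E OR (NOT C AND NOT B))) = True
      (W AND (W AND B)) AND (NOT S OR E) = True
        W AND (W AND B) = True
          W AND B = True
        NOT S OR E = True
          NOT S = True
      (NOT B AND NOT S) OR (NOT E OR (NOT C AND NOT B)) = True
        NOT B AND NOT S = False
          NOT B = False
          NOT S = True
        NOT E OR (NOT C AND NOT B) = True
          NOT E = True
          NOT C AND NOT B = False
            NOT C = False
            NOT B = False
The formula evaluates to True.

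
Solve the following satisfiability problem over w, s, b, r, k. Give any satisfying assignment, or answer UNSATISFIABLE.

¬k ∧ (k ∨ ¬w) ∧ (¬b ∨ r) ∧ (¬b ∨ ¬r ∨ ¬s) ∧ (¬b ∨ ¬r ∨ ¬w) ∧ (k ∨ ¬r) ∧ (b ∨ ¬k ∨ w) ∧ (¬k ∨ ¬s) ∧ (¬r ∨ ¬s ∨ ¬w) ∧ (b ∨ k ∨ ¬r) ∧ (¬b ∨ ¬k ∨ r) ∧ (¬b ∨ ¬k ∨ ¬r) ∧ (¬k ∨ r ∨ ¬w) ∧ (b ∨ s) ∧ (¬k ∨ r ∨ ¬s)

Unit clause (¬k) forces k = False.
In (k ∨ ¬w) only ¬w is left, so w = False.
In (k ∨ ¬r) only ¬r is left, so r = False.
In (¬b ∨ r) only ¬b is left, so b = False.
In (b ∨ s) only s is left, so s = True.
All clauses satisfied.

w: False; s: True; b: False; r: False; k: False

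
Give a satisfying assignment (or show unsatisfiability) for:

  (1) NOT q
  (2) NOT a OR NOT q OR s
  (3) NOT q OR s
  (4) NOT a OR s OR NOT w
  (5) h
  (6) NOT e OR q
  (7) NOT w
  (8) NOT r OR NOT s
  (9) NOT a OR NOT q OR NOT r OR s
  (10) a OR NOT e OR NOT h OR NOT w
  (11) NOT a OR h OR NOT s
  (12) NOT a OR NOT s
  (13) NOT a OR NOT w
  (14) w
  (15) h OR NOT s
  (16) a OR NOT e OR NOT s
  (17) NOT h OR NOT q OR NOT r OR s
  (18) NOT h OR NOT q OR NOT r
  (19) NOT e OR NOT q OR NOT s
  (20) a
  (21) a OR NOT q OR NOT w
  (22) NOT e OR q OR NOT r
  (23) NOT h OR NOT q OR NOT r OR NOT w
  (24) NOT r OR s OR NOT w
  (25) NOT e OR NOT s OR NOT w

Case w = True:
  Clause (NOT w) is falsified — contradiction.
Case w = False:
  Clause (w) is falsified — contradiction.
Both cases fail, so the formula is unsatisfiable.

No satisfying assignment exists.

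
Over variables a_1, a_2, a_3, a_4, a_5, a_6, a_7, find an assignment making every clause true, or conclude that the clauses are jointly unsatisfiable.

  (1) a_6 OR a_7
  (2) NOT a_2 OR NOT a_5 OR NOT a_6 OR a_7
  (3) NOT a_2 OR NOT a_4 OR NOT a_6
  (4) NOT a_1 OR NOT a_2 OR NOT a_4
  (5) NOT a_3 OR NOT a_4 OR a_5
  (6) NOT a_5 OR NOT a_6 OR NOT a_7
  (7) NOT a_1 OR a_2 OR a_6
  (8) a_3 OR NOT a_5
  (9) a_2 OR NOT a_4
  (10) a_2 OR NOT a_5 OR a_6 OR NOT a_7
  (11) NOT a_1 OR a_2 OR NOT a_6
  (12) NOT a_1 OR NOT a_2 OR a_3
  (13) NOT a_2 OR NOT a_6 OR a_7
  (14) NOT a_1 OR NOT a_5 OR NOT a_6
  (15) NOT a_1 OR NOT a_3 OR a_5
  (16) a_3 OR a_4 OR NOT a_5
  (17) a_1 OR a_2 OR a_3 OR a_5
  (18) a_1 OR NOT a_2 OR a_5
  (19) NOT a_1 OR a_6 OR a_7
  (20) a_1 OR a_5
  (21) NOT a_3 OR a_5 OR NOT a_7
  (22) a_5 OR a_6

a_1 = False; a_2 = True; a_3 = True; a_4 = True; a_5 = True; a_6 = False; a_7 = True

Set a_1 = False.
  then (a_1 OR a_5) forces a_5 = True.
  then (a_3 OR NOT a_5) forces a_3 = True.
Set a_2 = True.
Set a_4 = True.
  then (NOT a_2 OR NOT a_4 OR NOT a_6) forces a_6 = False.
  then (a_6 OR a_7) forces a_7 = True.
All clauses satisfied.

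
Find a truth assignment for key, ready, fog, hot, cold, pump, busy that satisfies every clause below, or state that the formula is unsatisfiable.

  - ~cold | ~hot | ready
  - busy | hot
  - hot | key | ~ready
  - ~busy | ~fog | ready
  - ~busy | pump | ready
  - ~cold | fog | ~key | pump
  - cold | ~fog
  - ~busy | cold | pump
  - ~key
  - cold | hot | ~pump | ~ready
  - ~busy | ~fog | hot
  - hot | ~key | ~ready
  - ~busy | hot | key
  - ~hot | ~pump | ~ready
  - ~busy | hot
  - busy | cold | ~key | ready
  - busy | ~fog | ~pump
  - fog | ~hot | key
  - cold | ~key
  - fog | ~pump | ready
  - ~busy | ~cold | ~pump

key=F, ready=T, fog=T, hot=T, cold=T, pump=F, busy=T

Unit clause (~key) forces key = False.
Set ready = True.
  then (hot | key | ~ready) forces hot = True.
  then (~hot | ~pump | ~ready) forces pump = False.
  then (fog | ~hot | key) forces fog = True.
  then (cold | ~fog) forces cold = True.
Set busy = True.
All clauses satisfied.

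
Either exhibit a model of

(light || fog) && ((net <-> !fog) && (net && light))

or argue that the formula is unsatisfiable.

net=T; light=T; fog=F

  light || fog = True
  (net <-> !fog) && (net && light) = True
    net <-> !fog = True
      !fog = True
    net && light = True
Both conjuncts True, so the formula holds.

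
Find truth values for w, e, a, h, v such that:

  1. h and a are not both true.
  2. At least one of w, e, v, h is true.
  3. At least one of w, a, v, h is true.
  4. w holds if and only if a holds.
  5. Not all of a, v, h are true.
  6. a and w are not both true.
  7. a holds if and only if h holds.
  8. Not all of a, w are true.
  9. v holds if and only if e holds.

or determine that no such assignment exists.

w=F, e=T, a=F, h=F, v=T

  (1) h=F, a=F — not both ✓
  (2) {w, e, v, h}: 2 true — at least one ✓
  (3) {w, a, v, h}: 1 true — at least one ✓
  (4) w=F, a=F — same ✓
  (5) {a, v, h}: 1/3 true — not all ✓
  (6) a=F, w=F — not both ✓
  (7) a=F, h=F — same ✓
  (8) {a, w}: 0/2 true — not all ✓
  (9) v=T, e=T — same ✓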